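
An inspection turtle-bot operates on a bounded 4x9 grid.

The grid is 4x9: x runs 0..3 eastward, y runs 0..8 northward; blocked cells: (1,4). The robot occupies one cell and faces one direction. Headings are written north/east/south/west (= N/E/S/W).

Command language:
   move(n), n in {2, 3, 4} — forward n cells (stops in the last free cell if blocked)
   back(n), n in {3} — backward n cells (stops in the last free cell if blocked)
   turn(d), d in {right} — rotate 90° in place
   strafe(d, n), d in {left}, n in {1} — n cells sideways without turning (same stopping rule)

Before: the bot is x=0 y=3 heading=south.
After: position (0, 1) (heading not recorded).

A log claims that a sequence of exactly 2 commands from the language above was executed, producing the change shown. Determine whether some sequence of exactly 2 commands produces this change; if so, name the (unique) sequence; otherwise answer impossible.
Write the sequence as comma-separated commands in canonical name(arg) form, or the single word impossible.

move(2), turn(right)

key: running turn(right) before move(2) would end elsewhere — order is forced
from: x=0 y=3 heading=south
1. move(2) → x=0 y=1 heading=south
2. turn(right) → x=0 y=1 heading=west
uniquely the one of 36 2-step routes that fits.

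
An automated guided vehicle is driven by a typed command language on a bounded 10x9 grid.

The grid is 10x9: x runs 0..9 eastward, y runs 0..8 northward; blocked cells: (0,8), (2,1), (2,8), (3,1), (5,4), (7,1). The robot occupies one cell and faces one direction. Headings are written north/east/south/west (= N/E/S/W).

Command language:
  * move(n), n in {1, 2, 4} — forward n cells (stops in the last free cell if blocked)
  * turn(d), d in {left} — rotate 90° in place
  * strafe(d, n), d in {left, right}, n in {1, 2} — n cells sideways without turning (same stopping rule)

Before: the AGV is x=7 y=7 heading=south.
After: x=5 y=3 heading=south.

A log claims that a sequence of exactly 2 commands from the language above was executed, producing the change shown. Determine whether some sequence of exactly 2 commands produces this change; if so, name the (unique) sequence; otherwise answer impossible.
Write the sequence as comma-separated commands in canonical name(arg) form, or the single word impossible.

key: still facing S at the end — nothing in the sequence rotates
start: x=7 y=7 heading=south
1. move(4) → x=7 y=3 heading=south
2. strafe(right, 2) → x=5 y=3 heading=south
uniquely the one of 64 2-step routes that fits.

move(4), strafe(right, 2)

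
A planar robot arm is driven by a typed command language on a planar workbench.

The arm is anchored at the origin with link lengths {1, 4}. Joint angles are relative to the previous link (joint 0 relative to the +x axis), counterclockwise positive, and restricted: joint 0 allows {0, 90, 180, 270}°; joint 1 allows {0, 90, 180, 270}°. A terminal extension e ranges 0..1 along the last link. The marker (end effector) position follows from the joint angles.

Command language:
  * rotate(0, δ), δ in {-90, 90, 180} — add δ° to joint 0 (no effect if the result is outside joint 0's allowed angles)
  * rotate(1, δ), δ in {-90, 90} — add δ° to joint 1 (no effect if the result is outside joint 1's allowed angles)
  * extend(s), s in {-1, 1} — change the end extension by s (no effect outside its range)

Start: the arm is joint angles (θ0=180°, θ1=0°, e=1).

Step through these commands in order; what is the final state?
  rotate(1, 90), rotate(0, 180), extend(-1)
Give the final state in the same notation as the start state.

joint angles (θ0=0°, θ1=90°, e=0)

begin: joint angles (θ0=180°, θ1=0°, e=1)
1. rotate(1, 90) → joint angles (θ0=180°, θ1=90°, e=1)
2. rotate(0, 180) → joint angles (θ0=0°, θ1=90°, e=1)
3. extend(-1) → joint angles (θ0=0°, θ1=90°, e=0)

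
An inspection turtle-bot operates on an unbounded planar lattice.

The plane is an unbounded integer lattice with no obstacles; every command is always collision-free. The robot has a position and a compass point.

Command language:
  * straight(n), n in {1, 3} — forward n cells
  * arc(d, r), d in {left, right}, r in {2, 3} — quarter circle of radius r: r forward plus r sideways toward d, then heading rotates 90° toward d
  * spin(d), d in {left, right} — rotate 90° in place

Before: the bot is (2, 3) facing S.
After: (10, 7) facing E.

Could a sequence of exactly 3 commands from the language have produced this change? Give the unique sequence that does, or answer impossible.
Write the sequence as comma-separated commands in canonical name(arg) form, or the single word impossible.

arc(left, 2), arc(left, 3), arc(right, 3)

key: cell and facing (now E) both changed — the 3 commands mix motion and turning
t0: (2, 3) facing S
step 1 (arc(left, 2)): (4, 1) facing E
step 2 (arc(left, 3)): (7, 4) facing N
step 3 (arc(right, 3)): (10, 7) facing E
no rival 3-sequence matches.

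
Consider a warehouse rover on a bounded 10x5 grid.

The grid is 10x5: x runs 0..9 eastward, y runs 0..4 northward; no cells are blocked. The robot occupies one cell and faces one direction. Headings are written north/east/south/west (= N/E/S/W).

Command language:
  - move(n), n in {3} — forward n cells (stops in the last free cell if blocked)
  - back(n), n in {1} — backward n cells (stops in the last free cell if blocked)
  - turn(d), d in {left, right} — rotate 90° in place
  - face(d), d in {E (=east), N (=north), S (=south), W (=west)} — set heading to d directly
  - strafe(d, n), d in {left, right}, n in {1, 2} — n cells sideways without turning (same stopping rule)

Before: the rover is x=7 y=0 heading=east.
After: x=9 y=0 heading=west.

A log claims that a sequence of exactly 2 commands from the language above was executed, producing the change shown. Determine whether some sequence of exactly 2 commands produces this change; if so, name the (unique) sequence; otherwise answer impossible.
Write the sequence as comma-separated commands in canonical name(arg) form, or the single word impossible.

key: order matters: swapping move(3) and face(W) lands elsewhere
initial: x=7 y=0 heading=east
[1] after move(3): x=9 y=0 heading=east
[2] after face(W): x=9 y=0 heading=west
all 144 alternatives checked — unique.

move(3), face(W)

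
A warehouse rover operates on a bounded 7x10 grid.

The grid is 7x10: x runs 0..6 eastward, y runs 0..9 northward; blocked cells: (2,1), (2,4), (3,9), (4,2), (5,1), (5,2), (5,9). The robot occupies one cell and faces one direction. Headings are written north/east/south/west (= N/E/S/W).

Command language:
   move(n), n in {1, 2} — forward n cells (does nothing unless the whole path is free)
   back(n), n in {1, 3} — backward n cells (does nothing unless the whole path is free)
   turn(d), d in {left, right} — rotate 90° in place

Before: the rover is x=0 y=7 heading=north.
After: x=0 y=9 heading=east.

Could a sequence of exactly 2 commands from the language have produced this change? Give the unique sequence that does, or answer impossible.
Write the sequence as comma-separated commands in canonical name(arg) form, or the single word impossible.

key: cell and facing (now E) both changed — the 2 commands mix motion and turning
from: x=0 y=7 heading=north
t=1 move(2) ⇒ x=0 y=9 heading=north
t=2 turn(right) ⇒ x=0 y=9 heading=east
uniquely the one of 36 2-step routes that fits.

move(2), turn(right)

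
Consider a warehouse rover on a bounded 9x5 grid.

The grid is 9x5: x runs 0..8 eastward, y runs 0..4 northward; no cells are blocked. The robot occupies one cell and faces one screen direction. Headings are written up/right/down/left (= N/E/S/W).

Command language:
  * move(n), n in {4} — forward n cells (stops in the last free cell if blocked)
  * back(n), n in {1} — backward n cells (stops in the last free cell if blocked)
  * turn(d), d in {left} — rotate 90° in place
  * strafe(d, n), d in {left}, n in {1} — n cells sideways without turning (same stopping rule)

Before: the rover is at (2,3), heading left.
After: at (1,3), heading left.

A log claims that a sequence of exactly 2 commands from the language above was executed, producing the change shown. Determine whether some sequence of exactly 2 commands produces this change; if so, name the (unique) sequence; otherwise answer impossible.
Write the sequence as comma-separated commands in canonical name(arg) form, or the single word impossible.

key: still facing W at the end — nothing in the sequence rotates
start: at (2,3), heading left
step 1 (move(4)): at (0,3), heading left
step 2 (back(1)): at (1,3), heading left
uniquely the one of 16 2-step routes that fits.

move(4), back(1)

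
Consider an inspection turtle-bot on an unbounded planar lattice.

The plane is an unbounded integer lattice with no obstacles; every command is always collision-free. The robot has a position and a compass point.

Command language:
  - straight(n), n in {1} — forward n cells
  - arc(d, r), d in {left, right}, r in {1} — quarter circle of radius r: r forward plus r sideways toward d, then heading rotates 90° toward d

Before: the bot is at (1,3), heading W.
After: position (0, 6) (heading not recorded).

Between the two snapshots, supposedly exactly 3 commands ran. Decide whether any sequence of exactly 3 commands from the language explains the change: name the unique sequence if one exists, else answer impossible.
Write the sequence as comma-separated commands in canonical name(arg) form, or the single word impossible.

key: order matters: swapping arc(right, 1) and straight(1) lands elsewhere
begin: at (1,3), heading W
1. arc(right, 1) → at (0,4), heading N
2. straight(1) → at (0,5), heading N
3. straight(1) → at (0,6), heading N
uniquely the one of 27 3-step routes that fits.

arc(right, 1), straight(1), straight(1)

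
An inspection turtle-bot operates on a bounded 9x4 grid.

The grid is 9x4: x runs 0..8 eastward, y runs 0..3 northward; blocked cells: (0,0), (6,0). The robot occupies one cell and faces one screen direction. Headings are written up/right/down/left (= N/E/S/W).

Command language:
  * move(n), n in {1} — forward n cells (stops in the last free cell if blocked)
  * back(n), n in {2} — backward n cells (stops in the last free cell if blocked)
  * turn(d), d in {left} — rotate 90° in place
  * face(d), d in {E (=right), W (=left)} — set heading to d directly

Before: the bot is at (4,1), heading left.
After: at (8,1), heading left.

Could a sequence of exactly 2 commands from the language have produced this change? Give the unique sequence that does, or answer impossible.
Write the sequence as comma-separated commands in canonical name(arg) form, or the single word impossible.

back(2), back(2)

key: heading stays W — no command in the sequence turns
from: at (4,1), heading left
step 1 (back(2)): at (6,1), heading left
step 2 (back(2)): at (8,1), heading left
uniquely the one of 25 2-step routes that fits.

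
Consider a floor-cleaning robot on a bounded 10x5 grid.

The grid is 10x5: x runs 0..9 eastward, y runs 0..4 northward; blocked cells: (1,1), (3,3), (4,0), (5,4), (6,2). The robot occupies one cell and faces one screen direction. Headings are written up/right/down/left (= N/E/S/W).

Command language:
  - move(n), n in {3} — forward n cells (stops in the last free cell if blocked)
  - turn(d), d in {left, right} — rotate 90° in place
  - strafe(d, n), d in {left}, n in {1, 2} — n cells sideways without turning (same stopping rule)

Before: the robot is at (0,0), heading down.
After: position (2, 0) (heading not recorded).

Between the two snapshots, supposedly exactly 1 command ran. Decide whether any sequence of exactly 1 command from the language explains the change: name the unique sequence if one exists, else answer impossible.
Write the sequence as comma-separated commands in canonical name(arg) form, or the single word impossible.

begin: at (0,0), heading down
1. strafe(left, 2) → at (2,0), heading down
all 5 alternatives checked — unique.

strafe(left, 2)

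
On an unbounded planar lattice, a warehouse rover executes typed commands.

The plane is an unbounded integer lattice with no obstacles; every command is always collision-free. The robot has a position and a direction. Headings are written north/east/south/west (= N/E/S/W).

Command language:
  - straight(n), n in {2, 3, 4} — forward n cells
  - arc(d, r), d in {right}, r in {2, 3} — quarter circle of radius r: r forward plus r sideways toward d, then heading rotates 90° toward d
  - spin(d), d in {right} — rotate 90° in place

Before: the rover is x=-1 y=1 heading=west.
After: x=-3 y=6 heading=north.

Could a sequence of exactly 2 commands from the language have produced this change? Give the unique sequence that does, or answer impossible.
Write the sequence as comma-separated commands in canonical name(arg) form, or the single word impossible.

key: order matters: swapping arc(right, 2) and straight(3) lands elsewhere
begin: x=-1 y=1 heading=west
1. arc(right, 2) → x=-3 y=3 heading=north
2. straight(3) → x=-3 y=6 heading=north
no rival 2-sequence matches.

arc(right, 2), straight(3)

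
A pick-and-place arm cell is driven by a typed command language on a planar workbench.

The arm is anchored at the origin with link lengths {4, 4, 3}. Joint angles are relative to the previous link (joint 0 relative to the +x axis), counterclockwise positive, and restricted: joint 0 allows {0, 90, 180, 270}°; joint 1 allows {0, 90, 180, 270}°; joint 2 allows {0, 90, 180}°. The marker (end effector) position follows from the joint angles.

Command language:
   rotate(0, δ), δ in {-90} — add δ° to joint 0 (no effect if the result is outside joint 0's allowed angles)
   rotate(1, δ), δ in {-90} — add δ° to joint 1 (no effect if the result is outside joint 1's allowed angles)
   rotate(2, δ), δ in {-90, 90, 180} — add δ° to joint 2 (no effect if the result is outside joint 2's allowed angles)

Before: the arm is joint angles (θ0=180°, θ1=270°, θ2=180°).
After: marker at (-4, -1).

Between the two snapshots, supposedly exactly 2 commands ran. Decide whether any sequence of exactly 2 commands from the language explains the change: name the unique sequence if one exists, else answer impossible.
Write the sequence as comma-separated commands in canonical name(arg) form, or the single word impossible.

start: joint angles (θ0=180°, θ1=270°, θ2=180°)
t=1 rotate(1, -90) ⇒ joint angles (θ0=180°, θ1=180°, θ2=180°)
t=2 rotate(1, -90) ⇒ joint angles (θ0=180°, θ1=90°, θ2=180°)
no other 2-command option fits: unique.

rotate(1, -90), rotate(1, -90)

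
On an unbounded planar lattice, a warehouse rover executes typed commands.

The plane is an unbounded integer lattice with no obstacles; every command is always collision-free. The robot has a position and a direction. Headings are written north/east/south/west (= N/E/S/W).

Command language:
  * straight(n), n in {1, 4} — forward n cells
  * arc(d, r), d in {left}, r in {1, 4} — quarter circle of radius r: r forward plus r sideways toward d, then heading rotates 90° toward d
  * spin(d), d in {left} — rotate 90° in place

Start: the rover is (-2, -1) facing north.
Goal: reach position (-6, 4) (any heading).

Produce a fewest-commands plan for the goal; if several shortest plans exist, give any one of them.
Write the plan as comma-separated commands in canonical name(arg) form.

start: (-2, -1) facing north
t=1 straight(1) ⇒ (-2, 0) facing north
t=2 arc(left, 4) ⇒ (-6, 4) facing west
shorter routes all fall short; 2 is best.

straight(1), arc(left, 4)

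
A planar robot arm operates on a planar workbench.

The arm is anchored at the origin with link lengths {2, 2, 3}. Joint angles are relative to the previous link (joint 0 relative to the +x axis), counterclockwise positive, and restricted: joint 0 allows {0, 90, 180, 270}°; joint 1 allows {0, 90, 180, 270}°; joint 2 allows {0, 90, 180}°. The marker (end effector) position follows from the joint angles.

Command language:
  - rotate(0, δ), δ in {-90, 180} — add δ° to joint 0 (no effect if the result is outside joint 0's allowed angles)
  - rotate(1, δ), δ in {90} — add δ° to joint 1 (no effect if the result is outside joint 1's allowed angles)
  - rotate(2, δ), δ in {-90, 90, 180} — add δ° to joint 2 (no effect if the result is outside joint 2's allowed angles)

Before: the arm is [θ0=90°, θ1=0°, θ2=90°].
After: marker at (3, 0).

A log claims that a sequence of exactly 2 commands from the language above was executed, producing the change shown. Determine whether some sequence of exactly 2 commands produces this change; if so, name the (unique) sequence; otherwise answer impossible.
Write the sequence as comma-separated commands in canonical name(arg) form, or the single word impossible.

rotate(1, 90), rotate(1, 90)

from: [θ0=90°, θ1=0°, θ2=90°]
1. rotate(1, 90) → [θ0=90°, θ1=90°, θ2=90°]
2. rotate(1, 90) → [θ0=90°, θ1=180°, θ2=90°]
no rival 2-sequence matches.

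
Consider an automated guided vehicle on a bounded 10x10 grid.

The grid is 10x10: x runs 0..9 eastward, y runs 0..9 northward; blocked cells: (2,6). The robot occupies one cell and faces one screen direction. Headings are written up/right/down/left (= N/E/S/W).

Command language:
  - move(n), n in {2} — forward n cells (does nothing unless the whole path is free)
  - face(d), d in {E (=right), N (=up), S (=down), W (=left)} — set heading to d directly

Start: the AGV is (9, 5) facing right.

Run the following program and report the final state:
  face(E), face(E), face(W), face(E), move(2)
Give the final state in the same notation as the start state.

(9, 5) facing right

from: (9, 5) facing right
1. face(E) → (9, 5) facing right
2. face(E) → (9, 5) facing right
3. face(W) → (9, 5) facing left
4. face(E) → (9, 5) facing right
5. move(2) → (9, 5) facing right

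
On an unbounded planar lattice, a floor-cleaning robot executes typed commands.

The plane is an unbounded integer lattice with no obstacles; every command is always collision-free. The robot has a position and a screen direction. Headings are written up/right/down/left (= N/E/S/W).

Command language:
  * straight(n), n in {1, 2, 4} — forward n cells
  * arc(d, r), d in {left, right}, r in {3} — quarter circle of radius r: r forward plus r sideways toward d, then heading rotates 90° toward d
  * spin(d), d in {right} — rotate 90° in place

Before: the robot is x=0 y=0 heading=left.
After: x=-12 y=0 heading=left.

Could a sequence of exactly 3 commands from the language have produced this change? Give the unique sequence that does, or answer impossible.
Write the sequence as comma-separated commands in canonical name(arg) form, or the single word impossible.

key: heading stays W — no command in the sequence turns
begin: x=0 y=0 heading=left
step 1 (straight(4)): x=-4 y=0 heading=left
step 2 (straight(4)): x=-8 y=0 heading=left
step 3 (straight(4)): x=-12 y=0 heading=left
uniquely the one of 216 3-step routes that fits.

straight(4), straight(4), straight(4)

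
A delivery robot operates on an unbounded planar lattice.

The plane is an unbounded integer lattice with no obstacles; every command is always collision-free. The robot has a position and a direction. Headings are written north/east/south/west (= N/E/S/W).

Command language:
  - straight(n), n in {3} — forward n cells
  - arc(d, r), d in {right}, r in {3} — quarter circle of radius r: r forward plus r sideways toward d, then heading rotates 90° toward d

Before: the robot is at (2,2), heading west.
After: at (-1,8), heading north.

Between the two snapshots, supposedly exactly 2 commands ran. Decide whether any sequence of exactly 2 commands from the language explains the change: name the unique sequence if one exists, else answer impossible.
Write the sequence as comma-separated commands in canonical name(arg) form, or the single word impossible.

key: position moved to (-1,8) AND the heading swung to N — translation plus rotation needed
begin: at (2,2), heading west
[1] after arc(right, 3): at (-1,5), heading north
[2] after straight(3): at (-1,8), heading north
all 4 alternatives checked — unique.

arc(right, 3), straight(3)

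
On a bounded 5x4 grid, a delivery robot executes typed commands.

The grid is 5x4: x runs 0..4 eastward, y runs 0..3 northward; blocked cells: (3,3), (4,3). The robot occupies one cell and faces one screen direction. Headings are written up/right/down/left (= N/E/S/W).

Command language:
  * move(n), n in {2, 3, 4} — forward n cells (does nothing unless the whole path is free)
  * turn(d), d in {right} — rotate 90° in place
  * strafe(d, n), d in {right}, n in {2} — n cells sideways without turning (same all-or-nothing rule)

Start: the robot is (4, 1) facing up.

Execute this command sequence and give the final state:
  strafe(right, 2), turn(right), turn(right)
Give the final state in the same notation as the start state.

(4, 1) facing down

start: (4, 1) facing up
step 1 (strafe(right, 2)): (4, 1) facing up
step 2 (turn(right)): (4, 1) facing right
step 3 (turn(right)): (4, 1) facing down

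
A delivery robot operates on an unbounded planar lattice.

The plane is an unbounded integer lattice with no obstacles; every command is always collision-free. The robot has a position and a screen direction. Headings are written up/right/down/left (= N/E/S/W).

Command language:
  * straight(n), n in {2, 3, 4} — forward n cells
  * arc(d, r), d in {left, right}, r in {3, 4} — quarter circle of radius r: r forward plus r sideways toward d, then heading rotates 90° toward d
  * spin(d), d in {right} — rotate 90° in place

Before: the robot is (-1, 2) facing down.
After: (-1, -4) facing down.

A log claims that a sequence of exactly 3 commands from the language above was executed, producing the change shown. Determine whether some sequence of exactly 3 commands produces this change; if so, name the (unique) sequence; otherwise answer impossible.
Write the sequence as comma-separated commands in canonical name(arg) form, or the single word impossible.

straight(2), straight(2), straight(2)

key: still facing S at the end — nothing in the sequence rotates
t0: (-1, 2) facing down
1. straight(2) → (-1, 0) facing down
2. straight(2) → (-1, -2) facing down
3. straight(2) → (-1, -4) facing down
no rival 3-sequence matches.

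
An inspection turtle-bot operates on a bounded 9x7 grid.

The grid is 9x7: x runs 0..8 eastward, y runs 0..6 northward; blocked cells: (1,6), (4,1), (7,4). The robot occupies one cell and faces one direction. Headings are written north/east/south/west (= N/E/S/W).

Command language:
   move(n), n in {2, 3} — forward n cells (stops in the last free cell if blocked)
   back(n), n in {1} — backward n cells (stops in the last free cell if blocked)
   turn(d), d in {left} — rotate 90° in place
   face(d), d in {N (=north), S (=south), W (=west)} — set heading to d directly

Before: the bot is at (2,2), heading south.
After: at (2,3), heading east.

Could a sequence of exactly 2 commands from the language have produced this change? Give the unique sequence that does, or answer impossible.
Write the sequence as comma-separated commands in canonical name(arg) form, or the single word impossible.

back(1), turn(left)

key: cell and facing (now E) both changed — the 2 commands mix motion and turning
initial: at (2,2), heading south
[1] after back(1): at (2,3), heading south
[2] after turn(left): at (2,3), heading east
no other 2-command option fits: unique.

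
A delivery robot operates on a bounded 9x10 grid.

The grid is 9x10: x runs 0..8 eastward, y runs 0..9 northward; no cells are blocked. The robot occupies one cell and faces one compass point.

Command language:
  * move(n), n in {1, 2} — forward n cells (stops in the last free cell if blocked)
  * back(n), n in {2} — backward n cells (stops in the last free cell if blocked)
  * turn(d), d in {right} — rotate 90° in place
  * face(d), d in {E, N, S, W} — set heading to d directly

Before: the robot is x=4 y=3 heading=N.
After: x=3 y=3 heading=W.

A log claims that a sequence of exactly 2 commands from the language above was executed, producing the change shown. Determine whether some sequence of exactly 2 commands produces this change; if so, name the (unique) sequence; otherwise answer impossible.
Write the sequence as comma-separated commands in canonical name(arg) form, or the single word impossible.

face(W), move(1)

key: position moved to (3,3) AND the heading swung to W — translation plus rotation needed
initial: x=4 y=3 heading=N
1. face(W) → x=4 y=3 heading=W
2. move(1) → x=3 y=3 heading=W
no rival 2-sequence matches.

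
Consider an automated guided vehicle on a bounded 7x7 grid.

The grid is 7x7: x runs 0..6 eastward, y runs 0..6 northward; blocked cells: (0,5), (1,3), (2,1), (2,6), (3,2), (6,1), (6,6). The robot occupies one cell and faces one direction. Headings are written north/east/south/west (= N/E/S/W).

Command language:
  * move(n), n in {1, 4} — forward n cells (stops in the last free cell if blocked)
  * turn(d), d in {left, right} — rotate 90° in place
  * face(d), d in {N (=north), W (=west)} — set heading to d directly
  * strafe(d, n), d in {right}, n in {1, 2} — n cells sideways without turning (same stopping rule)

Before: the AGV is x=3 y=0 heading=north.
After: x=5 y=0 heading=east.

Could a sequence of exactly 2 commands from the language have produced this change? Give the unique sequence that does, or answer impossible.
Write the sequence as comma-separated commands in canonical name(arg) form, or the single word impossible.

strafe(right, 2), turn(right)

key: cell and facing (now E) both changed — the 2 commands mix motion and turning
start: x=3 y=0 heading=north
t=1 strafe(right, 2) ⇒ x=5 y=0 heading=north
t=2 turn(right) ⇒ x=5 y=0 heading=east
uniquely the one of 64 2-step routes that fits.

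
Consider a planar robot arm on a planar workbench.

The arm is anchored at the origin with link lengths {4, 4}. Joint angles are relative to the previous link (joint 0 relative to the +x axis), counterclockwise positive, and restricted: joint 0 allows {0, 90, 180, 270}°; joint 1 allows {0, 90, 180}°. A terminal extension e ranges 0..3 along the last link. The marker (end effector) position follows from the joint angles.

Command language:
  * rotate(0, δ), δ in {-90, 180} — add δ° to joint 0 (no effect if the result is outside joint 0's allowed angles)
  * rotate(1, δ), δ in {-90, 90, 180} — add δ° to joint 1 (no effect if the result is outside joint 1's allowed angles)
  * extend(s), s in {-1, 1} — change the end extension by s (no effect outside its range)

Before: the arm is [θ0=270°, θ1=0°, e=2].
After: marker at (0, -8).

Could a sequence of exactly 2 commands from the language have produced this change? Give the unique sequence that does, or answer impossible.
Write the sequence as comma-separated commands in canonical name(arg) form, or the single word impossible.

extend(-1), extend(-1)

initial: [θ0=270°, θ1=0°, e=2]
1. extend(-1) → [θ0=270°, θ1=0°, e=1]
2. extend(-1) → [θ0=270°, θ1=0°, e=0]
all 49 alternatives checked — unique.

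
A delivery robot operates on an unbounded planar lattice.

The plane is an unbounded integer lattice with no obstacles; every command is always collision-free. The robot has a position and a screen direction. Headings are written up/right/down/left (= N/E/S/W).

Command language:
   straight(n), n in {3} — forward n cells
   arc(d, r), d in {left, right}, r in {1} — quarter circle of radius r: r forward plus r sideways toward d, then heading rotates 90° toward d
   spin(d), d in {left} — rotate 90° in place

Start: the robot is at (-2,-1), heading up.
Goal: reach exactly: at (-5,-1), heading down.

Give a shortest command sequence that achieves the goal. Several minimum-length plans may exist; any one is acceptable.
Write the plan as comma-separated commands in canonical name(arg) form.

start: at (-2,-1), heading up
step 1 (spin(left)): at (-2,-1), heading left
step 2 (straight(3)): at (-5,-1), heading left
step 3 (spin(left)): at (-5,-1), heading down
no 2-step plan works, so 3 is optimal.

spin(left), straight(3), spin(left)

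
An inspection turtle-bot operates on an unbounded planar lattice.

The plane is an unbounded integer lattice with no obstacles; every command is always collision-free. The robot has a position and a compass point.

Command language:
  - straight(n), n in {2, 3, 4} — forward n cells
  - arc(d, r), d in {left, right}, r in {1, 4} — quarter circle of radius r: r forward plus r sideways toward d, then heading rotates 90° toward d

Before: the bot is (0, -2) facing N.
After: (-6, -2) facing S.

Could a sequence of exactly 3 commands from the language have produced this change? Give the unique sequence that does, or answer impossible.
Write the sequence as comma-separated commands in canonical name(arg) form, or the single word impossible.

arc(left, 1), straight(4), arc(left, 1)

key: position moved to (-6,-2) AND the heading swung to S — translation plus rotation needed
initial: (0, -2) facing N
step 1 (arc(left, 1)): (-1, -1) facing W
step 2 (straight(4)): (-5, -1) facing W
step 3 (arc(left, 1)): (-6, -2) facing S
no rival 3-sequence matches.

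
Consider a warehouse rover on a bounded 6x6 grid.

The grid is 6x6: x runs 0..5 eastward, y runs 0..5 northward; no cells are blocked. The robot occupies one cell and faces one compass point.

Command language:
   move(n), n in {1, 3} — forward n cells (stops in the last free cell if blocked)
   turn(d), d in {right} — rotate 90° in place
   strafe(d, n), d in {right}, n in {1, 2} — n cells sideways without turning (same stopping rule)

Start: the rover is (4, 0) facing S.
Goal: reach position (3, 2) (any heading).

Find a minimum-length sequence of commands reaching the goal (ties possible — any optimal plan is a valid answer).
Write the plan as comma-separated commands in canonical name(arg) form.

turn(right), strafe(right, 2), move(1)

start: (4, 0) facing S
[1] after turn(right): (4, 0) facing W
[2] after strafe(right, 2): (4, 2) facing W
[3] after move(1): (3, 2) facing W
minimal: 3 command(s), checked below 3.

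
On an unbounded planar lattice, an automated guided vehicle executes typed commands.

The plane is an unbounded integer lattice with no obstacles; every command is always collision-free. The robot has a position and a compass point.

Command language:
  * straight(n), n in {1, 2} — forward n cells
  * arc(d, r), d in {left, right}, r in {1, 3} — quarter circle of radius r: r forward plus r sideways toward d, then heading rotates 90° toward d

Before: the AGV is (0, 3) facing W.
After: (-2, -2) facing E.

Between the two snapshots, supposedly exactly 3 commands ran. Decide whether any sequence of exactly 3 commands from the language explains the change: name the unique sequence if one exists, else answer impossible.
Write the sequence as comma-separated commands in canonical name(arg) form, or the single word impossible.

arc(left, 3), straight(1), arc(left, 1)

key: order matters: swapping arc(left, 3) and arc(left, 1) lands elsewhere
begin: (0, 3) facing W
step 1 (arc(left, 3)): (-3, 0) facing S
step 2 (straight(1)): (-3, -1) facing S
step 3 (arc(left, 1)): (-2, -2) facing E
no other 3-command option fits: unique.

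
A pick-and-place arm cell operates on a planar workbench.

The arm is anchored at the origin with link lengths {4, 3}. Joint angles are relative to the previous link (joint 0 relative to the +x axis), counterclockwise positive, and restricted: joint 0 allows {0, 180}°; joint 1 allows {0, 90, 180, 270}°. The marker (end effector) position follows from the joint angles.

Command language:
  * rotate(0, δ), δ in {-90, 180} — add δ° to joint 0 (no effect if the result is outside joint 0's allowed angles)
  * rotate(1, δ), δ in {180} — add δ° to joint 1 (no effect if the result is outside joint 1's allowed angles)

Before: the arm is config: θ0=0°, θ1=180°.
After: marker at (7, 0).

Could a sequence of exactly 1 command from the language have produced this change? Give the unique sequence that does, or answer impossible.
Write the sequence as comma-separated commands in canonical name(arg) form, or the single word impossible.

rotate(1, 180)

start: config: θ0=0°, θ1=180°
1. rotate(1, 180) → config: θ0=0°, θ1=0°
all 3 alternatives checked — unique.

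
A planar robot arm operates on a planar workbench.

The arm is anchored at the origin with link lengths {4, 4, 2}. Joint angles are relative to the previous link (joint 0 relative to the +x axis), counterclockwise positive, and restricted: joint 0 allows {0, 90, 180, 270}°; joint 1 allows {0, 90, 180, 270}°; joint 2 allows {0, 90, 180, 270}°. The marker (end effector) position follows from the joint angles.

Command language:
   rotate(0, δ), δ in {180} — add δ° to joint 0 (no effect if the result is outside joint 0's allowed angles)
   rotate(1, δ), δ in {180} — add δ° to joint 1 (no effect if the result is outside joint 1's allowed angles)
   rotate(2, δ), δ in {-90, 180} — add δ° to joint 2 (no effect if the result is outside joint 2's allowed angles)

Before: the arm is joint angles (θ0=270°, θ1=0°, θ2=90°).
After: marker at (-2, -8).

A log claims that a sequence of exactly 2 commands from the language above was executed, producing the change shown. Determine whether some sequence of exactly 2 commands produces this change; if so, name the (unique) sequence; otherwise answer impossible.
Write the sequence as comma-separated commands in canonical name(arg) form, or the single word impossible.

rotate(2, -90), rotate(2, -90)

begin: joint angles (θ0=270°, θ1=0°, θ2=90°)
1. rotate(2, -90) → joint angles (θ0=270°, θ1=0°, θ2=0°)
2. rotate(2, -90) → joint angles (θ0=270°, θ1=0°, θ2=270°)
uniquely the one of 16 2-step routes that fits.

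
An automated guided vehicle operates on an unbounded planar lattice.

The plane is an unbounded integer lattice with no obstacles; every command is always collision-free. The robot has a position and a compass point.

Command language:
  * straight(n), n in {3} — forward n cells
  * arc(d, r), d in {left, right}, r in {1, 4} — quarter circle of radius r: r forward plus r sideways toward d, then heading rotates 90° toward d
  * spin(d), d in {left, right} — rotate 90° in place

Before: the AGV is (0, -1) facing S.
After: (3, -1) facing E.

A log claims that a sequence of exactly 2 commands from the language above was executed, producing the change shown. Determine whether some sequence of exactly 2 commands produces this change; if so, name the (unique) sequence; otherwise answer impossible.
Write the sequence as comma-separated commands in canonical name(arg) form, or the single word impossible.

key: cell and facing (now E) both changed — the 2 commands mix motion and turning
t0: (0, -1) facing S
step 1 (spin(left)): (0, -1) facing E
step 2 (straight(3)): (3, -1) facing E
no rival 2-sequence matches.

spin(left), straight(3)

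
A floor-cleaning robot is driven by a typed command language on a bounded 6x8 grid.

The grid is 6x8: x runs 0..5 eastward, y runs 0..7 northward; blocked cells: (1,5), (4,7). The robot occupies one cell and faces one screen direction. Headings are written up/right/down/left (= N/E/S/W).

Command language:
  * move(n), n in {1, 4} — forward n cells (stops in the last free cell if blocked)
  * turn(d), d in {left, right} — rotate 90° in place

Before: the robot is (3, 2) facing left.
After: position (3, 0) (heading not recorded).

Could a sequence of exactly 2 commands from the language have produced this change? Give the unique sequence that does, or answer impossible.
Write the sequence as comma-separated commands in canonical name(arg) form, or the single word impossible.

turn(left), move(4)

key: move(4) runs into the grid edge before its full distance
initial: (3, 2) facing left
[1] after turn(left): (3, 2) facing down
[2] after move(4): (3, 0) facing down
no other 2-command option fits: unique.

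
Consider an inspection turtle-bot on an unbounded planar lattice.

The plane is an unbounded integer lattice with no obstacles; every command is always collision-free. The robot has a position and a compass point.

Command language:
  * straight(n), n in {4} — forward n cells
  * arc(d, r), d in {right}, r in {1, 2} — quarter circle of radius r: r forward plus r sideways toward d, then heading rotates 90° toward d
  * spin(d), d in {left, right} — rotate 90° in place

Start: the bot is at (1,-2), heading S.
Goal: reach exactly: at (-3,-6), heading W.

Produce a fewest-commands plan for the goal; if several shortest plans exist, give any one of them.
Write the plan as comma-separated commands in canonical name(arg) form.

start: at (1,-2), heading S
1. arc(right, 2) → at (-1,-4), heading W
2. spin(left) → at (-1,-4), heading S
3. arc(right, 2) → at (-3,-6), heading W
no 2-step plan works, so 3 is optimal.

arc(right, 2), spin(left), arc(right, 2)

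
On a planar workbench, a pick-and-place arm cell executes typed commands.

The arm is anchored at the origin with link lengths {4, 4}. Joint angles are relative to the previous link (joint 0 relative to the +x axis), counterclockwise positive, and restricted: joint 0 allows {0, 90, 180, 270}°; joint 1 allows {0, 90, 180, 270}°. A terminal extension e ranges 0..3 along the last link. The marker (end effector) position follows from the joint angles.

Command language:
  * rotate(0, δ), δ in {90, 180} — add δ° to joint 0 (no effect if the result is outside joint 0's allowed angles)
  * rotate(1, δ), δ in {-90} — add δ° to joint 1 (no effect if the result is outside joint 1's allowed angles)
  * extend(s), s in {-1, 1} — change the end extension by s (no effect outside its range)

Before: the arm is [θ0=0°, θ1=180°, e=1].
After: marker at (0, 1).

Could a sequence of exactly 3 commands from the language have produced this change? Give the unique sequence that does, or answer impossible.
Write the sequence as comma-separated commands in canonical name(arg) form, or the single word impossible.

from: [θ0=0°, θ1=180°, e=1]
t=1 rotate(0, 90) ⇒ [θ0=90°, θ1=180°, e=1]
t=2 rotate(0, 90) ⇒ [θ0=180°, θ1=180°, e=1]
t=3 rotate(0, 90) ⇒ [θ0=270°, θ1=180°, e=1]
no other 3-command option fits: unique.

rotate(0, 90), rotate(0, 90), rotate(0, 90)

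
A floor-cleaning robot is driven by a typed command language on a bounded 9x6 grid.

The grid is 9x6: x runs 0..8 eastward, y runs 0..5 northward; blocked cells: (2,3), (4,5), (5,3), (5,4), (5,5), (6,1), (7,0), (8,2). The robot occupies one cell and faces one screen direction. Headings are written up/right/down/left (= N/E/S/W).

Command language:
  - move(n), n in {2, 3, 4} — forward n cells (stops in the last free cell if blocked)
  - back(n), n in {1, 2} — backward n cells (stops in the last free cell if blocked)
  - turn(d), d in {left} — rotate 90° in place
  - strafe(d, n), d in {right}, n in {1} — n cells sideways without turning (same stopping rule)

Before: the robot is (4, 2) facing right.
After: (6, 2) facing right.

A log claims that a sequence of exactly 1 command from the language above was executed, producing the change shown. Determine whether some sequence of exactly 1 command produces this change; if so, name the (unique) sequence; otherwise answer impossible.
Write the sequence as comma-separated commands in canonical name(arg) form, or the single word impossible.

move(2)

key: heading stays E — the single command does not turn
initial: (4, 2) facing right
t=1 move(2) ⇒ (6, 2) facing right
uniquely the one of 7 1-step routes that fits.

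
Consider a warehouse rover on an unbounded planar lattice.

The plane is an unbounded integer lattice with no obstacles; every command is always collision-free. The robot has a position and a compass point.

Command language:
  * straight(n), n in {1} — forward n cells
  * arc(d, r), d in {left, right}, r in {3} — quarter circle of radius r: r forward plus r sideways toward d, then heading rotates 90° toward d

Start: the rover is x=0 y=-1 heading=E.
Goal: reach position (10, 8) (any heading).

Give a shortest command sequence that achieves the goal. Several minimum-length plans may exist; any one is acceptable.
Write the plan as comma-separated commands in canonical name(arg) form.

arc(left, 3), arc(right, 3), straight(1), arc(left, 3)

t0: x=0 y=-1 heading=E
1. arc(left, 3) → x=3 y=2 heading=N
2. arc(right, 3) → x=6 y=5 heading=E
3. straight(1) → x=7 y=5 heading=E
4. arc(left, 3) → x=10 y=8 heading=N
no 3-step plan works, so 4 is optimal.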